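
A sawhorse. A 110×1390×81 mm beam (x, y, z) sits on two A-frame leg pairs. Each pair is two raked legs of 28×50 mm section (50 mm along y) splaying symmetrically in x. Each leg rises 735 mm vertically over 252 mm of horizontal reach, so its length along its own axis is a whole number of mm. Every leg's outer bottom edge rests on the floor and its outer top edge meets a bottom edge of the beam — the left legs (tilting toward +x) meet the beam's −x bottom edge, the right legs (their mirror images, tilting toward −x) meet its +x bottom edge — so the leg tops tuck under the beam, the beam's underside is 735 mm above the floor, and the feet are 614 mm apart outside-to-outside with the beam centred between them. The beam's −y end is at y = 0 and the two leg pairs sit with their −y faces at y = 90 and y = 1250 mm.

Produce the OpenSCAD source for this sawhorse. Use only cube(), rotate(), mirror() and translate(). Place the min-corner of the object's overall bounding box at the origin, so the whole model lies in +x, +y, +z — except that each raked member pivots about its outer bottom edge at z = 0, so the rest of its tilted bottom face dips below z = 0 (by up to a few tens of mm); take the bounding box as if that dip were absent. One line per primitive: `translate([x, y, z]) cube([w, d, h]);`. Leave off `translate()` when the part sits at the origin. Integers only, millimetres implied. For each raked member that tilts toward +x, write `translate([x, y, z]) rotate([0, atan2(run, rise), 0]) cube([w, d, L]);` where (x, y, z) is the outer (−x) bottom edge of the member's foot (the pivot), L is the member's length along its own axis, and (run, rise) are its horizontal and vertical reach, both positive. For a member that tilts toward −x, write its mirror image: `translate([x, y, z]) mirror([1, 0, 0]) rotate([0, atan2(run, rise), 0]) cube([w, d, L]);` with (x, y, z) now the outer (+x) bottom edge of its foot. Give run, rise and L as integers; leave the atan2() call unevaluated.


translate([252, 0, 735]) cube([110, 1390, 81]);
translate([0, 90, 0]) rotate([0, atan2(252, 735), 0]) cube([28, 50, 777]);
translate([614, 90, 0]) mirror([1, 0, 0]) rotate([0, atan2(252, 735), 0]) cube([28, 50, 777]);
translate([0, 1250, 0]) rotate([0, atan2(252, 735), 0]) cube([28, 50, 777]);
translate([614, 1250, 0]) mirror([1, 0, 0]) rotate([0, atan2(252, 735), 0]) cube([28, 50, 777]);


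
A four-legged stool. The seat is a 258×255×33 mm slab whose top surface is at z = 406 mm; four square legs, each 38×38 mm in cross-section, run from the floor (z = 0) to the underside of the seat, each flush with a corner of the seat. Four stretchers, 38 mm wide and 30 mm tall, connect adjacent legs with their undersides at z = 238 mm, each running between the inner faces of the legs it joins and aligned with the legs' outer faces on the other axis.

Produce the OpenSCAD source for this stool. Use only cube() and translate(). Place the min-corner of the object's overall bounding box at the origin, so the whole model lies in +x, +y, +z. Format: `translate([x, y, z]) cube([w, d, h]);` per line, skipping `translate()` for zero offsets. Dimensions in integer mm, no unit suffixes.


// leg_h = 406 - 33 = 373
// stretcher span = 258 - 2*38 = 182
translate([0, 0, 373]) cube([258, 255, 33]);
cube([38, 38, 373]);
translate([220, 0, 0]) cube([38, 38, 373]);
translate([0, 217, 0]) cube([38, 38, 373]);
translate([220, 217, 0]) cube([38, 38, 373]);
translate([38, 0, 238]) cube([182, 38, 30]);
translate([38, 217, 238]) cube([182, 38, 30]);
translate([0, 38, 238]) cube([38, 179, 30]);
translate([220, 38, 238]) cube([38, 179, 30]);


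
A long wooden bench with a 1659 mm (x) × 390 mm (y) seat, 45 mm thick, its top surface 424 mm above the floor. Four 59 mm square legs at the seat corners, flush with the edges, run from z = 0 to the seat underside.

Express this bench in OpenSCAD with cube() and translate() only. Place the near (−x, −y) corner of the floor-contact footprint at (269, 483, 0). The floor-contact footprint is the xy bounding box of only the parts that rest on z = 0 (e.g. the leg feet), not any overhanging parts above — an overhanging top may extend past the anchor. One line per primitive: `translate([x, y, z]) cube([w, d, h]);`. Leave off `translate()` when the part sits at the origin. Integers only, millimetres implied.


translate([269, 483, 379]) cube([1659, 390, 45]);
translate([269, 483, 0]) cube([59, 59, 379]);
translate([269, 814, 0]) cube([59, 59, 379]);
translate([1869, 483, 0]) cube([59, 59, 379]);
translate([1869, 814, 0]) cube([59, 59, 379]);


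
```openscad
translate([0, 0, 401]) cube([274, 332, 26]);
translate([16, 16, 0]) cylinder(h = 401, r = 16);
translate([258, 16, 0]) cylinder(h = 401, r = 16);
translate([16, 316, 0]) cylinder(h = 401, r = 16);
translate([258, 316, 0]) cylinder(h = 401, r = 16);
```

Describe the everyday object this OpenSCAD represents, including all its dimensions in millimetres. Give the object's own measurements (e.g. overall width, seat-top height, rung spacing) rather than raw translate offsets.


A simple wooden stool: a rectangular seat 274 mm (x) by 332 mm (y), 26 mm thick, top face at z = 427 mm, on four round legs, each 32 mm in diameter. The legs rest on z = 0, each leg's axis is inset half a diameter from the nearest pair of seat edges (so the leg's bounding box is flush with the corner).


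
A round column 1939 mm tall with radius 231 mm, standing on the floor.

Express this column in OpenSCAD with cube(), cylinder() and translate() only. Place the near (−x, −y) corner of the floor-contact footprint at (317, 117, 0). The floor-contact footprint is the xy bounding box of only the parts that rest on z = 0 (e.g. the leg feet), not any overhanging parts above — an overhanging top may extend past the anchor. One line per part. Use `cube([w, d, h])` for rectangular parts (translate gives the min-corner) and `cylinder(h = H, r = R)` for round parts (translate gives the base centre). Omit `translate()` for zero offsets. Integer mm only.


translate([548, 348, 0]) cylinder(h = 1939, r = 231);


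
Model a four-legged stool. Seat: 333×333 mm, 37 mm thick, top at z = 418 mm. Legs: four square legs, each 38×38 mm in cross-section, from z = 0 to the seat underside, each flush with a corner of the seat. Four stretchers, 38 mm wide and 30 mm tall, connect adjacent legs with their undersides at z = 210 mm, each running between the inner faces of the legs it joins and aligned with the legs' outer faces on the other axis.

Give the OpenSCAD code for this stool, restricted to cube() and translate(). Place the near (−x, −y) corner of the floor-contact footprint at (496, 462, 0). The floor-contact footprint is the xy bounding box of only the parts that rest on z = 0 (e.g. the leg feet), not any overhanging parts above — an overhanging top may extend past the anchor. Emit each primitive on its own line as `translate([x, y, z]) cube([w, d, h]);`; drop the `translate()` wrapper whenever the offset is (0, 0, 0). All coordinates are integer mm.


translate([496, 462, 381]) cube([333, 333, 37]);
translate([496, 462, 0]) cube([38, 38, 381]);
translate([791, 462, 0]) cube([38, 38, 381]);
translate([496, 757, 0]) cube([38, 38, 381]);
translate([791, 757, 0]) cube([38, 38, 381]);
translate([534, 462, 210]) cube([257, 38, 30]);
translate([534, 757, 210]) cube([257, 38, 30]);
translate([496, 500, 210]) cube([38, 257, 30]);
translate([791, 500, 210]) cube([38, 257, 30]);


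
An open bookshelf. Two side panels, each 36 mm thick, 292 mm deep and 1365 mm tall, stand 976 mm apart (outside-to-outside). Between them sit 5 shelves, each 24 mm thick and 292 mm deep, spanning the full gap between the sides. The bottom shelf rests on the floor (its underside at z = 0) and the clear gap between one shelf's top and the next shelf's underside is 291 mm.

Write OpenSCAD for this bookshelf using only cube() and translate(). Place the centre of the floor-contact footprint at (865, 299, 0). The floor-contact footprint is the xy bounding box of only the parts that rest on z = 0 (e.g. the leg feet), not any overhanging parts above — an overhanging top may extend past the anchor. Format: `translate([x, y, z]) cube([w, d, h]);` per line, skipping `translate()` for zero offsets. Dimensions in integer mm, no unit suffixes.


translate([377, 153, 0]) cube([36, 292, 1365]);
translate([1317, 153, 0]) cube([36, 292, 1365]);
translate([413, 153, 0]) cube([904, 292, 24]);
translate([413, 153, 315]) cube([904, 292, 24]);
translate([413, 153, 630]) cube([904, 292, 24]);
translate([413, 153, 945]) cube([904, 292, 24]);
translate([413, 153, 1260]) cube([904, 292, 24]);


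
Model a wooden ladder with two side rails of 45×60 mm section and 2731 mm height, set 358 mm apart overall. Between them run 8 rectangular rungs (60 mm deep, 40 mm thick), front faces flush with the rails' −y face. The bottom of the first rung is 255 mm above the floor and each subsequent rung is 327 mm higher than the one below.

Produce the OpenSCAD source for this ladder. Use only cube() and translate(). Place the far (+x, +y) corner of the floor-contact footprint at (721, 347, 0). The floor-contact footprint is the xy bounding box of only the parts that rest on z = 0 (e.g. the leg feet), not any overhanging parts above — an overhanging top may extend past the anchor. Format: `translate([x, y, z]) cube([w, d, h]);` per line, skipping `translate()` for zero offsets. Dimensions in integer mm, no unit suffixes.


translate([363, 287, 0]) cube([45, 60, 2731]);
translate([676, 287, 0]) cube([45, 60, 2731]);
translate([408, 287, 255]) cube([268, 60, 40]);
translate([408, 287, 582]) cube([268, 60, 40]);
translate([408, 287, 909]) cube([268, 60, 40]);
translate([408, 287, 1236]) cube([268, 60, 40]);
translate([408, 287, 1563]) cube([268, 60, 40]);
translate([408, 287, 1890]) cube([268, 60, 40]);
translate([408, 287, 2217]) cube([268, 60, 40]);
translate([408, 287, 2544]) cube([268, 60, 40]);


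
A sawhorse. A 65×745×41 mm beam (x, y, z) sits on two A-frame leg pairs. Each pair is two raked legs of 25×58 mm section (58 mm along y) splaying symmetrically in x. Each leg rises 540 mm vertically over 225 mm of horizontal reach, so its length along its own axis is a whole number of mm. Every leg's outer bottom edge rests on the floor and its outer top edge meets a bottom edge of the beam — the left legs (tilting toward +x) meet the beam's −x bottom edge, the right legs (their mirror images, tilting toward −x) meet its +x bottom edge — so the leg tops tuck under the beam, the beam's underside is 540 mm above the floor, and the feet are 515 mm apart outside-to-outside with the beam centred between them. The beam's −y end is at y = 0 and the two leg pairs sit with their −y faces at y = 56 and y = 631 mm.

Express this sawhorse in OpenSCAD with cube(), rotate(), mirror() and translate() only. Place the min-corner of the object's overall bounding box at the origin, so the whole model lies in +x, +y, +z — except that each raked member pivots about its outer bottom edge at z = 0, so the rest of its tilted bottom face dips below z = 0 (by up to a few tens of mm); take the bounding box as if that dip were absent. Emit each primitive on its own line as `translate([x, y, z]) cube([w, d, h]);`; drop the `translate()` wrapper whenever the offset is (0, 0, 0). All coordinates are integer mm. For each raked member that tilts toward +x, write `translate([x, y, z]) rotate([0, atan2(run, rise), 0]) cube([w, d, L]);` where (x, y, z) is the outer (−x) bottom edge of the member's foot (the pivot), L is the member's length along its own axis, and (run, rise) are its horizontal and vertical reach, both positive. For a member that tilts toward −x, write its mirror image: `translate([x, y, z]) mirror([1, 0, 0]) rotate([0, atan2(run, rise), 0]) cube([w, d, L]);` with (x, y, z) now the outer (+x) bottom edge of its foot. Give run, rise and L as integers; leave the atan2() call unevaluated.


// leg length = √(225² + 540²) = 585
// right-leg outer foot x = 2·225 + 65 = 515
// beam min-corner = (225, 0, 540)
translate([225, 0, 540]) cube([65, 745, 41]);
translate([0, 56, 0]) rotate([0, atan2(225, 540), 0]) cube([25, 58, 585]);
translate([515, 56, 0]) mirror([1, 0, 0]) rotate([0, atan2(225, 540), 0]) cube([25, 58, 585]);
translate([0, 631, 0]) rotate([0, atan2(225, 540), 0]) cube([25, 58, 585]);
translate([515, 631, 0]) mirror([1, 0, 0]) rotate([0, atan2(225, 540), 0]) cube([25, 58, 585]);


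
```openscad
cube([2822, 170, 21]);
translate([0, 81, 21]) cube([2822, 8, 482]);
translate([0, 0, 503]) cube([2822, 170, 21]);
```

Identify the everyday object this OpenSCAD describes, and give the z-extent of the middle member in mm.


An I-beam. The web height is 482 mm.

Two wide flanges with a thin centred web — an I-beam. Overall 524 mm minus two 21 mm flanges gives a web of 524 − 2·21 = 482 mm.


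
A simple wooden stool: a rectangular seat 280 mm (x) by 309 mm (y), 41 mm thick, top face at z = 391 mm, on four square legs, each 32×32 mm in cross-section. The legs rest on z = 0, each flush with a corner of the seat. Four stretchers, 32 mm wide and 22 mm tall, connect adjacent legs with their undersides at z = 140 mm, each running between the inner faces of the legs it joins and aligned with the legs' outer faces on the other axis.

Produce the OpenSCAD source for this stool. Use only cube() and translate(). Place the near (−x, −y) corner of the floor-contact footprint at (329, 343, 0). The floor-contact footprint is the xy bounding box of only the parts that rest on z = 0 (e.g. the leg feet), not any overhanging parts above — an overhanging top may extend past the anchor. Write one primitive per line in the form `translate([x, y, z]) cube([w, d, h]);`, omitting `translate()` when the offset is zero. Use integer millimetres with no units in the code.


translate([329, 343, 350]) cube([280, 309, 41]);
translate([329, 343, 0]) cube([32, 32, 350]);
translate([577, 343, 0]) cube([32, 32, 350]);
translate([329, 620, 0]) cube([32, 32, 350]);
translate([577, 620, 0]) cube([32, 32, 350]);
translate([361, 343, 140]) cube([216, 32, 22]);
translate([361, 620, 140]) cube([216, 32, 22]);
translate([329, 375, 140]) cube([32, 245, 22]);
translate([577, 375, 140]) cube([32, 245, 22]);


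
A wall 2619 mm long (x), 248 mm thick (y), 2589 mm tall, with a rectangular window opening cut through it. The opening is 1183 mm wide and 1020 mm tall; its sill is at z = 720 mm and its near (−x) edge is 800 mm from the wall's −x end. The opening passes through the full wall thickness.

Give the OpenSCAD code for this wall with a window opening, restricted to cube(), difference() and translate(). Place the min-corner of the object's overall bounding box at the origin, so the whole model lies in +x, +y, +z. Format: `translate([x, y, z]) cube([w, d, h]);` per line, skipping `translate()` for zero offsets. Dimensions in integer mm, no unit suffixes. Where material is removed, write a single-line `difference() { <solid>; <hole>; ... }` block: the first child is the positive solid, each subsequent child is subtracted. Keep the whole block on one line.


difference() { cube([2619, 248, 2589]); translate([800, 0, 720]) cube([1183, 248, 1020]); }


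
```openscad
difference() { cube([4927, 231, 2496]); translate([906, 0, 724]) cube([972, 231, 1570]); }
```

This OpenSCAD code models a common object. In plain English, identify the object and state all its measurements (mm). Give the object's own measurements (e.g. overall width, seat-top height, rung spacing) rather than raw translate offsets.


A wall 4927 mm long (x), 231 mm thick (y), 2496 mm tall, with a rectangular window opening cut through it. The opening is 972 mm wide and 1570 mm tall; its sill is at z = 724 mm and its near (−x) edge is 906 mm from the wall's −x end. The opening passes through the full wall thickness.


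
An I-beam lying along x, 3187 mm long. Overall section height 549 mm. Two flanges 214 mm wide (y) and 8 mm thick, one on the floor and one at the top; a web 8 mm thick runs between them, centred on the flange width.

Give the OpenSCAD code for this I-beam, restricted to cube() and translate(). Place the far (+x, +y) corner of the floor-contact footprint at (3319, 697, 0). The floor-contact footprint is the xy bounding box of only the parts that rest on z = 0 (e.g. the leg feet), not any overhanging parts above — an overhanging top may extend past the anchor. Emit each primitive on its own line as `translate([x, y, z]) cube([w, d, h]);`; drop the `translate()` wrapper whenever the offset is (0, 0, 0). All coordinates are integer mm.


translate([132, 483, 0]) cube([3187, 214, 8]);
translate([132, 586, 8]) cube([3187, 8, 533]);
translate([132, 483, 541]) cube([3187, 214, 8]);


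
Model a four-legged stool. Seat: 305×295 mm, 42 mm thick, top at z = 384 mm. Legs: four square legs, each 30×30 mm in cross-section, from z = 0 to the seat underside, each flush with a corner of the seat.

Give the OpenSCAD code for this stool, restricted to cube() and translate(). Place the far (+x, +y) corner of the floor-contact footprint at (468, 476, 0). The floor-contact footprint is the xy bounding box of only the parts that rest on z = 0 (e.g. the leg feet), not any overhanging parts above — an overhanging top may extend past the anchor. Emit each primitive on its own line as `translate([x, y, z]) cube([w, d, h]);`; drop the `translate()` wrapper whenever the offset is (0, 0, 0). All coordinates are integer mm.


translate([163, 181, 342]) cube([305, 295, 42]);
translate([163, 181, 0]) cube([30, 30, 342]);
translate([438, 181, 0]) cube([30, 30, 342]);
translate([163, 446, 0]) cube([30, 30, 342]);
translate([438, 446, 0]) cube([30, 30, 342]);


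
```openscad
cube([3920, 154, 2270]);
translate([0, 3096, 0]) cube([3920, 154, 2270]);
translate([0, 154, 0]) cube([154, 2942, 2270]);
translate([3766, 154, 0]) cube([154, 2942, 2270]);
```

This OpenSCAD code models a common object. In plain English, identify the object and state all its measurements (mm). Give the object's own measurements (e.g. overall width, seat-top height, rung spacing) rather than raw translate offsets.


The wall frame of a small rectangular building: four walls, each 2270 mm tall and 154 mm thick, enclosing a footprint 3920 mm (x) by 3250 mm (y) outside-to-outside, with no floor or roof. The front and back walls (the −y and +y sides) span the full width; the two side walls fit between them.


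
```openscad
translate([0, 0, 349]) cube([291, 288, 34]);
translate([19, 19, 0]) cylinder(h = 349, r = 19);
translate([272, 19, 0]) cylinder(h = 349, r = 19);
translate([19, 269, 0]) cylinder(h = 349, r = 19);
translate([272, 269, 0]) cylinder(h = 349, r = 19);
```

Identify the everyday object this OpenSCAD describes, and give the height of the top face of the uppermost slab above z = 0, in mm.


A stool. The seat height is 383 mm.

A 291×288×34 slab at z = 349 on four corner cylinders — a stool. The seat top is 349 + 34 = 383 mm.


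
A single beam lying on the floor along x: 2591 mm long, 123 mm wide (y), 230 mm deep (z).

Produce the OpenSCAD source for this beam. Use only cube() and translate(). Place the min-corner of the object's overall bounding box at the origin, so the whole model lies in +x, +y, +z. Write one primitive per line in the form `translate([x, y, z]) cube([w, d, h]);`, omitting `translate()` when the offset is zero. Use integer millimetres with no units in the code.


cube([2591, 123, 230]);


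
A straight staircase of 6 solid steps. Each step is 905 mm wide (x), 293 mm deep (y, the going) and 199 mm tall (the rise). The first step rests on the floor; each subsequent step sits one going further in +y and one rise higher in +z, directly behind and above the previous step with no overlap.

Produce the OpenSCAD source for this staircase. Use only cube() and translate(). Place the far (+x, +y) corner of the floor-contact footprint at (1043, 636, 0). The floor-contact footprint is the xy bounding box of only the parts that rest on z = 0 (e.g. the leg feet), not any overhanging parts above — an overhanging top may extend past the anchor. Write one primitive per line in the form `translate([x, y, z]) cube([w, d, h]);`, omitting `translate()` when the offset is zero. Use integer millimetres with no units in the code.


translate([138, 343, 0]) cube([905, 293, 199]);
translate([138, 636, 199]) cube([905, 293, 199]);
translate([138, 929, 398]) cube([905, 293, 199]);
translate([138, 1222, 597]) cube([905, 293, 199]);
translate([138, 1515, 796]) cube([905, 293, 199]);
translate([138, 1808, 995]) cube([905, 293, 199]);


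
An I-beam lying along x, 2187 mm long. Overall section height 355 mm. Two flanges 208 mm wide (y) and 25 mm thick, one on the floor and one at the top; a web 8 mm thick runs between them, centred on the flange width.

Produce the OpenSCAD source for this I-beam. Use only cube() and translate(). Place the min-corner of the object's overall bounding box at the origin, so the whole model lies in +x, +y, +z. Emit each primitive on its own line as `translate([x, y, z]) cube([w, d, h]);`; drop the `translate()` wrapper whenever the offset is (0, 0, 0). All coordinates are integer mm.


cube([2187, 208, 25]);
translate([0, 100, 25]) cube([2187, 8, 305]);
translate([0, 0, 330]) cube([2187, 208, 25]);


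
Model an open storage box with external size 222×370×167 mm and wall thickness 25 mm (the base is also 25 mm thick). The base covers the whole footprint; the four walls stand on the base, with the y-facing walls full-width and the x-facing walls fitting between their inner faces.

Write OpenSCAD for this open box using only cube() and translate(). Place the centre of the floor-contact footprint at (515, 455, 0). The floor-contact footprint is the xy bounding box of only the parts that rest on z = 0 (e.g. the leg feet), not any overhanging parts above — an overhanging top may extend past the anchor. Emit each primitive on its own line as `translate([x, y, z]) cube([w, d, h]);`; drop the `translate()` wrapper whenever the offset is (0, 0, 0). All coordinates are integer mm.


translate([404, 270, 0]) cube([222, 370, 25]);
translate([404, 270, 25]) cube([222, 25, 142]);
translate([404, 615, 25]) cube([222, 25, 142]);
translate([404, 295, 25]) cube([25, 320, 142]);
translate([601, 295, 25]) cube([25, 320, 142]);


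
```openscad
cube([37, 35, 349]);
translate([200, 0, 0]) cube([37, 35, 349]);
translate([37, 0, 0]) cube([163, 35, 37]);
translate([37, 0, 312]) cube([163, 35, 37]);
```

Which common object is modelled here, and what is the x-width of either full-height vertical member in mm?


A picture frame. The border width is 37 mm.

Four thin pieces enclosing a rectangular opening — a picture frame. The two full-height stiles are 349 mm tall; the top rail sits at z = 312 and is 37 mm tall, so the border above the opening is 349 − 312 = 37 mm, matching the stile x-width.


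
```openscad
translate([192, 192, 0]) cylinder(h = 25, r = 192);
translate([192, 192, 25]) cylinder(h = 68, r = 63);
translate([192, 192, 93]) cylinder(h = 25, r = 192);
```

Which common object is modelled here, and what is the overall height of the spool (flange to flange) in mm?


A spool. The overall height is 118 mm.

Three coaxial cylinders, large–small–large — a spool. Two 25 mm flanges and a 68 mm core give 25 + 68 + 25 = 118 mm.


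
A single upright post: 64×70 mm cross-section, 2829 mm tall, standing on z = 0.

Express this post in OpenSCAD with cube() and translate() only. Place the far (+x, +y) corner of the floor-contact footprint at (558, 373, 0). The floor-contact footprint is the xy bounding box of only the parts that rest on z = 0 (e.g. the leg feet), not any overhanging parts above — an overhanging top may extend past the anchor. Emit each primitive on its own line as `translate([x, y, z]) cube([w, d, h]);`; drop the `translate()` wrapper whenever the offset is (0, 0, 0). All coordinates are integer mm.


translate([494, 303, 0]) cube([64, 70, 2829]);


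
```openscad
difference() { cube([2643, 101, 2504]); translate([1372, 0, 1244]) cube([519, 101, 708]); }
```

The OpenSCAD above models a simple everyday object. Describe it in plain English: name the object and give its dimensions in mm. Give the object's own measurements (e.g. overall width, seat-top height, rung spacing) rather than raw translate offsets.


A wall 2643 mm long (x), 101 mm thick (y), 2504 mm tall, with a rectangular window opening cut through it. The opening is 519 mm wide and 708 mm tall; its sill is at z = 1244 mm and its near (−x) edge is 1372 mm from the wall's −x end. The opening passes through the full wall thickness.


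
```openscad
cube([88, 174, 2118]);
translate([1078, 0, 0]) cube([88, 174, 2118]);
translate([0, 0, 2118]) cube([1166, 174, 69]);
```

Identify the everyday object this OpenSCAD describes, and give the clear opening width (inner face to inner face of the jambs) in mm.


A door frame. The clear opening width is 990 mm.

Two 2118 mm tall posts with a header on top — a door frame. The left jamb is 88 mm wide at x = 0; the right jamb starts at x = 1078. The clear opening is 1078 − 88 = 990 mm.


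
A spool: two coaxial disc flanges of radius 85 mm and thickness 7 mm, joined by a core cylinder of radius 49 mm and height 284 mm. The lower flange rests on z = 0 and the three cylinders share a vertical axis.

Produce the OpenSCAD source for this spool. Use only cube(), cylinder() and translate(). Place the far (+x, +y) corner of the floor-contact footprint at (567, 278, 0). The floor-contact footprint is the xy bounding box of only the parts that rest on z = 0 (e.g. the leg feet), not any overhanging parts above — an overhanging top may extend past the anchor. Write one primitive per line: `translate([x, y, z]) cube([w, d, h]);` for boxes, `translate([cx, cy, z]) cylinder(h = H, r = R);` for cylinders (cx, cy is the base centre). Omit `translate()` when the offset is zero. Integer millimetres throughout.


translate([482, 193, 0]) cylinder(h = 7, r = 85);
translate([482, 193, 7]) cylinder(h = 284, r = 49);
translate([482, 193, 291]) cylinder(h = 7, r = 85);


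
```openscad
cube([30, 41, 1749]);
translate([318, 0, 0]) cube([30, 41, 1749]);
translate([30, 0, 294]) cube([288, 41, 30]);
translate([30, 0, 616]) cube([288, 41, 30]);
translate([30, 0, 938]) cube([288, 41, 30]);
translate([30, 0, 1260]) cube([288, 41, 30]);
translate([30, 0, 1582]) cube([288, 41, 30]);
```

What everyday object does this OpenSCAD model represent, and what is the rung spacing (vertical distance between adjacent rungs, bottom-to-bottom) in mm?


A ladder. The rung spacing is 322 mm.

Two tall 30×41 posts with 5 short bars between them — a ladder. Adjacent rungs sit at z = 294 and z = 616, so the spacing is 616 − 294 = 322 mm.


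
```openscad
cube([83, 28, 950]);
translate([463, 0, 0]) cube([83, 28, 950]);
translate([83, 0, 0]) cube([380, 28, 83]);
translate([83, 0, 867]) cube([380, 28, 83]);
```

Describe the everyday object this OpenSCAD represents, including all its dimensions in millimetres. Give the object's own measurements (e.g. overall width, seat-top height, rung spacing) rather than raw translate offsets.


A rectangular picture frame lying in the x–z plane (depth along y). The opening is 380 mm wide (x) by 784 mm tall (z), surrounded by a border 83 mm wide on all four sides. The frame is 28 mm deep and is made of two full-height vertical stiles with two horizontal rails fitted between them.


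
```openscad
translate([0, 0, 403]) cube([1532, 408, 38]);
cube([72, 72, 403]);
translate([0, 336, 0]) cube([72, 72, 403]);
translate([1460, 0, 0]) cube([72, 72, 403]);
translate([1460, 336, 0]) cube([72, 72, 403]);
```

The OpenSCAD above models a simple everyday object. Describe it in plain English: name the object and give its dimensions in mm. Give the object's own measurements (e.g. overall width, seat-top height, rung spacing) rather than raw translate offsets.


A bench: a 1532×408 mm seat slab, 38 mm thick, top at z = 441 mm, on four 72×72 mm square legs flush with the seat corners and standing on z = 0.


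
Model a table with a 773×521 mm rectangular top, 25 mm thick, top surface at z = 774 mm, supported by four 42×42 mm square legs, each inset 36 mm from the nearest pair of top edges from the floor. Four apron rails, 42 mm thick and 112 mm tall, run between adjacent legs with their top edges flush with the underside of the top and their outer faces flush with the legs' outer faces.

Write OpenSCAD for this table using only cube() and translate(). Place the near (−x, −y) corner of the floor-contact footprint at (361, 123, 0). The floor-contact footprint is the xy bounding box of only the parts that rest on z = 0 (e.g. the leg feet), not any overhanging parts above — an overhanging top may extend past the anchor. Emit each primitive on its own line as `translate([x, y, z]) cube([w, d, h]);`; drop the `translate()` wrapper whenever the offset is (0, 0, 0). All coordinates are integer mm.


translate([325, 87, 749]) cube([773, 521, 25]);
translate([361, 123, 0]) cube([42, 42, 749]);
translate([1020, 123, 0]) cube([42, 42, 749]);
translate([361, 530, 0]) cube([42, 42, 749]);
translate([1020, 530, 0]) cube([42, 42, 749]);
translate([403, 123, 637]) cube([617, 42, 112]);
translate([403, 530, 637]) cube([617, 42, 112]);
translate([361, 165, 637]) cube([42, 365, 112]);
translate([1020, 165, 637]) cube([42, 365, 112]);


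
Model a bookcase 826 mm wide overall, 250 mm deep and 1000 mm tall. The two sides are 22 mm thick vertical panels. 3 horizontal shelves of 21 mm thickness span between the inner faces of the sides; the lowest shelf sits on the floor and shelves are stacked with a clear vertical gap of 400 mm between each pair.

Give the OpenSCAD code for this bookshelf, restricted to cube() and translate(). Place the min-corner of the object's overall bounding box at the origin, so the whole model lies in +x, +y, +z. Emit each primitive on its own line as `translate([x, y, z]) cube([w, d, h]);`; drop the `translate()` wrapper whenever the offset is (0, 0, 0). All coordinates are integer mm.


cube([22, 250, 1000]);
translate([804, 0, 0]) cube([22, 250, 1000]);
translate([22, 0, 0]) cube([782, 250, 21]);
translate([22, 0, 421]) cube([782, 250, 21]);
translate([22, 0, 842]) cube([782, 250, 21]);


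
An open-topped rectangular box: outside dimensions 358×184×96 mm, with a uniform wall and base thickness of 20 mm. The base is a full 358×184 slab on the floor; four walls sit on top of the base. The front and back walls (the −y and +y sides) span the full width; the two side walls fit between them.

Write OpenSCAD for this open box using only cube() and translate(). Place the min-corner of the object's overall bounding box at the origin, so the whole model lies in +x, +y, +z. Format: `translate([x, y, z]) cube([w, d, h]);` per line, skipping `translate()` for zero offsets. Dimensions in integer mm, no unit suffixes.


cube([358, 184, 20]);
translate([0, 0, 20]) cube([358, 20, 76]);
translate([0, 164, 20]) cube([358, 20, 76]);
translate([0, 20, 20]) cube([20, 144, 76]);
translate([338, 20, 20]) cube([20, 144, 76]);


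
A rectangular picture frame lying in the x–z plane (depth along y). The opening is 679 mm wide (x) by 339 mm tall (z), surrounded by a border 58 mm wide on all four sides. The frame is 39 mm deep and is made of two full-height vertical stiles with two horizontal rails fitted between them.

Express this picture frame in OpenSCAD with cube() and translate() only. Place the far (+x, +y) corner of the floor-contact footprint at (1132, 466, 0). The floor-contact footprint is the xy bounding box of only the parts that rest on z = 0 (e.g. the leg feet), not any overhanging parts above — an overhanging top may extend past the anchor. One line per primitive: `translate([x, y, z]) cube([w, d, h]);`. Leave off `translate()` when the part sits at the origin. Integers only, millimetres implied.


translate([337, 427, 0]) cube([58, 39, 455]);
translate([1074, 427, 0]) cube([58, 39, 455]);
translate([395, 427, 0]) cube([679, 39, 58]);
translate([395, 427, 397]) cube([679, 39, 58]);


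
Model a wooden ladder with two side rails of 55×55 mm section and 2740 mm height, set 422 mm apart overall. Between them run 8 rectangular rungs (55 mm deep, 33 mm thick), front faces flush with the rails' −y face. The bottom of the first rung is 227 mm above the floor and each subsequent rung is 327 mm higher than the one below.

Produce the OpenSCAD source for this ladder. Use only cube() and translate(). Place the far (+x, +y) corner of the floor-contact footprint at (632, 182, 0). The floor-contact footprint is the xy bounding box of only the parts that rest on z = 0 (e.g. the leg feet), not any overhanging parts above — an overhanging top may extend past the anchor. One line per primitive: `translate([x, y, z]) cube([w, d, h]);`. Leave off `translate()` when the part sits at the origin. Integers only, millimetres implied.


// rung span = 422 - 2*55 = 312
// rung[k] z = 227 + k*327
translate([210, 127, 0]) cube([55, 55, 2740]);
translate([577, 127, 0]) cube([55, 55, 2740]);
translate([265, 127, 227]) cube([312, 55, 33]);
translate([265, 127, 554]) cube([312, 55, 33]);
translate([265, 127, 881]) cube([312, 55, 33]);
translate([265, 127, 1208]) cube([312, 55, 33]);
translate([265, 127, 1535]) cube([312, 55, 33]);
translate([265, 127, 1862]) cube([312, 55, 33]);
translate([265, 127, 2189]) cube([312, 55, 33]);
translate([265, 127, 2516]) cube([312, 55, 33]);


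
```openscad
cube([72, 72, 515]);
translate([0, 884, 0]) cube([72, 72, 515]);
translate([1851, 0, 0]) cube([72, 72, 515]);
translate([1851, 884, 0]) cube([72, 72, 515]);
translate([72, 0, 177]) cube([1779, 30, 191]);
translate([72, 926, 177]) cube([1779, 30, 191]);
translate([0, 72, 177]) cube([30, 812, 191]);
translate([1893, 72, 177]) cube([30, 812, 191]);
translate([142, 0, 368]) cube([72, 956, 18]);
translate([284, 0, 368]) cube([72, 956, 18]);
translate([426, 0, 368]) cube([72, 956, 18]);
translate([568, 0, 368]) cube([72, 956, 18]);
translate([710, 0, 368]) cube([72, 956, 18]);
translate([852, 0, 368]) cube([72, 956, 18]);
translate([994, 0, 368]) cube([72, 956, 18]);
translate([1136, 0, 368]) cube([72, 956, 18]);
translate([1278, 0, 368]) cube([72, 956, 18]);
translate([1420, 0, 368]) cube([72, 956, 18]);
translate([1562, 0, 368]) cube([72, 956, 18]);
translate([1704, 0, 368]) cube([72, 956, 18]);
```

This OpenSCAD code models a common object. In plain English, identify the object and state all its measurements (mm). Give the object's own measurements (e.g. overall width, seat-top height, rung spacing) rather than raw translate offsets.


A bed frame 1923 mm long (x) by 956 mm wide (y). Four 72×72 mm corner posts, 515 mm tall, at the corners of the footprint. Four rails of 30 mm thickness and 191 mm height run between adjacent posts with their undersides at z = 177 mm, their outer faces flush with the outside of the frame (the two x-running rails run between the posts' inner faces; the two y-running rails run between the posts' inner faces). 12 slats, each 72 mm wide (x) and 18 mm thick, lie across the top of the two x-running rails, running the full 956 mm width of the frame in y; along x they sit between the end posts with a 70 mm gap after the −x posts and between neighbouring slats, leaving 75 mm before the +x posts.


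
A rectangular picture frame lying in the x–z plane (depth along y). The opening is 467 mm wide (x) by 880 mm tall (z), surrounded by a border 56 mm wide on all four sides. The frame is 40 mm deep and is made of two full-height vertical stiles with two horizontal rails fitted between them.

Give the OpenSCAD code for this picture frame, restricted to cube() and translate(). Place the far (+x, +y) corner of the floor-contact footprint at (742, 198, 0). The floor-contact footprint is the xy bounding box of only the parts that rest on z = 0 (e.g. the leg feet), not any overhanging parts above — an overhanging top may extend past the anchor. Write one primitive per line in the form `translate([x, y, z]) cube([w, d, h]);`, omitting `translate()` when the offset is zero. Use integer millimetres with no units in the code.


translate([163, 158, 0]) cube([56, 40, 992]);
translate([686, 158, 0]) cube([56, 40, 992]);
translate([219, 158, 0]) cube([467, 40, 56]);
translate([219, 158, 936]) cube([467, 40, 56]);


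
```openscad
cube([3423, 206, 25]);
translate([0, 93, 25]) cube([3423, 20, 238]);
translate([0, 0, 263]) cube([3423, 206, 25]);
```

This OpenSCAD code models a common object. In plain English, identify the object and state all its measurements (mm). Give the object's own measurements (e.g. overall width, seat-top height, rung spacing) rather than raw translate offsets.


An I-beam lying along x, 3423 mm long. Overall section height 288 mm. Two flanges 206 mm wide (y) and 25 mm thick, one on the floor and one at the top; a web 20 mm thick runs between them, centred on the flange width.


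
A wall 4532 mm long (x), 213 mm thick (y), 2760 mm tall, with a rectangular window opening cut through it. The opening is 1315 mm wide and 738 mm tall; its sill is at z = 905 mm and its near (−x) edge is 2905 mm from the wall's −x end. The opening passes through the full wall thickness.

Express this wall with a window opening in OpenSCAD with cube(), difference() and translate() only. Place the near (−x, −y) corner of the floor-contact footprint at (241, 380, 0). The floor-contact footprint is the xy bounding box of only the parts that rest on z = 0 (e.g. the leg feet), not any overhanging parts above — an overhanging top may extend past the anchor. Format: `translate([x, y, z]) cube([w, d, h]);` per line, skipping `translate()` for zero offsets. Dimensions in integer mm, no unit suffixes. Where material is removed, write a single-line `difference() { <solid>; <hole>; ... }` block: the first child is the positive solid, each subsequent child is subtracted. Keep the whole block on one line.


difference() { translate([241, 380, 0]) cube([4532, 213, 2760]); translate([3146, 380, 905]) cube([1315, 213, 738]); }


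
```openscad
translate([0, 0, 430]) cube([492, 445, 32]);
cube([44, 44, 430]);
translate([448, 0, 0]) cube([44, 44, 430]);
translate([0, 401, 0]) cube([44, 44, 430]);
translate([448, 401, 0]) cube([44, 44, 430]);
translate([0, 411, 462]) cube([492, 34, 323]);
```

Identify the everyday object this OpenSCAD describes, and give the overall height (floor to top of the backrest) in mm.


A chair. The overall height is 785 mm.

A slab on four corner posts with a tall panel at the back — a chair. The seat slab sits at z = 430 with thickness 32, and the 323 mm backrest starts at the seat top, so the overall height is 430 + 32 + 323 = 785 mm.


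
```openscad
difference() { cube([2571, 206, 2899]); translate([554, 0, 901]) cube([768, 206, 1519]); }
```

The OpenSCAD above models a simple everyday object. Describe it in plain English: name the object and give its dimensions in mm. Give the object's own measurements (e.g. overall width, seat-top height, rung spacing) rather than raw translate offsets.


A wall 2571 mm long (x), 206 mm thick (y), 2899 mm tall, with a rectangular window opening cut through it. The opening is 768 mm wide and 1519 mm tall; its sill is at z = 901 mm and its near (−x) edge is 554 mm from the wall's −x end. The opening passes through the full wall thickness.


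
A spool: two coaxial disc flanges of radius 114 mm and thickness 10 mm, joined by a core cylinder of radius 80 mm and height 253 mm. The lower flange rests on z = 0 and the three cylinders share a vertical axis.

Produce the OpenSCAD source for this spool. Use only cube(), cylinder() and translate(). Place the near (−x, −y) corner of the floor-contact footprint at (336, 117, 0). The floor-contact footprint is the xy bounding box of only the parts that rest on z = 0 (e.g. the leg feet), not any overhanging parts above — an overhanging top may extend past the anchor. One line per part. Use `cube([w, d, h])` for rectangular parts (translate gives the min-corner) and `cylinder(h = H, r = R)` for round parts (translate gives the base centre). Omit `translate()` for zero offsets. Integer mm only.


translate([450, 231, 0]) cylinder(h = 10, r = 114);
translate([450, 231, 10]) cylinder(h = 253, r = 80);
translate([450, 231, 263]) cylinder(h = 10, r = 114);
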